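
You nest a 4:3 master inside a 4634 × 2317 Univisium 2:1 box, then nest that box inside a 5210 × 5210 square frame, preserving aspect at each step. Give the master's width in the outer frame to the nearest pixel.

3473 px

4:3 in 4634×2317: fills the height, so the master is 3089.33 × 2317.00.
Univisium 2:1 in 5210×5210: fills the width, so the intermediate becomes 5210.00 × 2605.00 — a scale of ×1.1243.
Applying the same ×1.1243: 3089.33 → 3473.33.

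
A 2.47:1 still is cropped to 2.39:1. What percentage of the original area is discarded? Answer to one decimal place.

3.2%

The height stays; only width is cut (since 2.39:1 is narrower than 2.47:1).
Fraction kept = (2.390)/(2.470) ≈ 96.76%, so 3.24% is lost.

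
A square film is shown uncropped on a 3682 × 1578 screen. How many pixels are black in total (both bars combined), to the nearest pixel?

Since 1.000 < 2.333, the film is height-limited.
The film is 1578 × 1/1 ≈ 1578.0000 px wide.
Black = 3682 − 1578.0000 = 2104.0000 px.
That's 2104.0000 × 1578 ≈ 3320112 black pixels.

3320112 pixels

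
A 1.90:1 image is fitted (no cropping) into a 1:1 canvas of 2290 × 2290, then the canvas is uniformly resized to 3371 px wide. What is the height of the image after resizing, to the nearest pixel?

At 2290×2290 the image is width-limited, so height = 2290 / 1.900 ≈ 1205.26 px.
The frame scales by 3371/2290 = 1.4721; 1205.26 × 1.4721 ≈ 1774.21 px.

1774 px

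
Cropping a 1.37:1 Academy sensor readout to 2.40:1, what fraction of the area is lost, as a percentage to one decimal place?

42.9%

2.40:1 is wider than 1.37:1 Academy, so the crop keeps the full width and trims the height.
Area ratio = (1.370)/(2.400) = 57.08%; the remaining 42.92% is cropped out.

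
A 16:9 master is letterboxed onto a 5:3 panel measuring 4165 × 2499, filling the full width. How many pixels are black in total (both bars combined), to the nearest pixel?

650521 pixels

The master is 4165 × 9/16 ≈ 2342.8125 px tall.
2499 − 2342.8125 = 156.1875 px of bars.
Bar area = 156.1875 × 4165 ≈ 650521 px.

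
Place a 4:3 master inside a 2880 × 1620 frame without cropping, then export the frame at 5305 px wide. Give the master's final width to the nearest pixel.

3979 px

Fitted into 2880×1620, the master spans the height; its width is 1620 × 4/3 ≈ 2160.00 px.
Scaling 2880 → 5305 is ×1.8420, so the width becomes 2160.00 × 1.8420 ≈ 3978.75 px.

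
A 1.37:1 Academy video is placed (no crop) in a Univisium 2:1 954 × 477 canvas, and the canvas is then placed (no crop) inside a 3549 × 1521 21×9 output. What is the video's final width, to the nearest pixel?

2084 px

First fit — 1.37:1 Academy into 954×477 spans the height: 653.49 × 477.00.
Second fit — the Univisium 2:1 canvas into 3549×1521 spans the height: 3042.00 × 1521.00 (×3.1887 from 954×477).
The video scales with it: width 653.49 × 3.1887 ≈ 2083.77.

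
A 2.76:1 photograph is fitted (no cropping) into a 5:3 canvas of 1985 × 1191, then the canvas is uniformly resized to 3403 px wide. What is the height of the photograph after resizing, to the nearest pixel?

1233 px

In the 1985×1191 frame the photograph fills the width: height = 1985 / 2.760 ≈ 719.20 px.
Resizing to 3403 px wide multiplies everything by 1.7144: 719.20 → 1232.97 px.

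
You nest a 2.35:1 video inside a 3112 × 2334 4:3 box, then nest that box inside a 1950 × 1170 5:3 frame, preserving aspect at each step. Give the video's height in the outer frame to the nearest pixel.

2.35:1 in 3112×2334: fills the width, so the video is 3112.00 × 1324.26.
The 4:3 canvas is height-limited in 1950×1170, giving 1560.00 × 1170.00; scale factor 0.5013.
Applying the same ×0.5013: 1324.26 → 663.83.

664 px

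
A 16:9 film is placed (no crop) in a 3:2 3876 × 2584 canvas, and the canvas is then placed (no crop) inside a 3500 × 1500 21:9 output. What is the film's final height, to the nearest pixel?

1266 px

First fit — 16:9 into 3876×2584 spans the width: 3876.00 × 2180.25.
Second fit — the 3:2 canvas into 3500×1500 spans the height: 2250.00 × 1500.00 (×0.5805 from 3876×2584).
The film scales with it: height 2180.25 × 0.5805 ≈ 1265.62.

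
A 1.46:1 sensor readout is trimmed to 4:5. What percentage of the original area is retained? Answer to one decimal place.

54.8%

The height stays; only width is cut (since 4:5 is narrower than 1.46:1).
Area ratio = (0.800)/(1.460) = 54.79% retained.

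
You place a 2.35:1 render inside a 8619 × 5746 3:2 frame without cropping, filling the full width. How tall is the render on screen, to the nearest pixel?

The render is 8619 / 2.350 ≈ 3667.66 px tall.

3668 px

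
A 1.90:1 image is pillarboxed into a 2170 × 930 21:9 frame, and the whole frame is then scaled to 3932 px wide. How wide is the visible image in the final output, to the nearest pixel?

3202 px

Fitted into 2170×930, the image spans the height; its width is 930 × 1.900 ≈ 1767.00 px.
Resizing to 3932 px wide multiplies everything by 1.8120: 1767.00 → 3201.77 px.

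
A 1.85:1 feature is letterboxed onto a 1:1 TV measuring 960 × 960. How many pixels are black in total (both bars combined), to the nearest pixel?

423438 pixels

1.85:1 (1.850) > 1:1 (1.000), so the feature fills the width.
The feature is 960 / 1.850 ≈ 518.9189 px tall.
Leftover height: 960 − 518.9189 = 441.0811 px.
Bar area = 441.0811 × 960 ≈ 423438 px.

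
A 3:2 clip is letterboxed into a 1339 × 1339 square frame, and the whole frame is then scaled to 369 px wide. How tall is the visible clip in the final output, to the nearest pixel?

246 px

At 1339×1339 the clip is width-limited, so height = 1339 × 2/3 ≈ 892.67 px.
Resizing to 369 px wide multiplies everything by 0.2756: 892.67 → 246.00 px.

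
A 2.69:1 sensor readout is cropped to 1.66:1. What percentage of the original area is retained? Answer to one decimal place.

61.7%

1.66:1 is narrower than 2.69:1, so the crop keeps the full height and trims the width.
Fraction kept = (1.660)/(2.690) ≈ 61.71%.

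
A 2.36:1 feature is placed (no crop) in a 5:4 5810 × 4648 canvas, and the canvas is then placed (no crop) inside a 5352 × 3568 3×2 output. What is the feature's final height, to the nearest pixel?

Inside the 5810×4648 canvas the feature is width-limited at 5810.00 × 2461.86.
The 5:4 canvas is height-limited in 5352×3568, giving 4460.00 × 3568.00; scale factor 0.7676.
The feature scales with it: height 2461.86 × 0.7676 ≈ 1889.83.

1890 px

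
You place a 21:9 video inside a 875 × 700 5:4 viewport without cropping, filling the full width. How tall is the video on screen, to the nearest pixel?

Content height = 875 × 9/21 ≈ 375.00 px.

375 px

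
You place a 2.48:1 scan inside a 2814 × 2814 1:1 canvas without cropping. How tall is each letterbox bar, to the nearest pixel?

Since 2.480 > 1.000, the scan is width-limited.
Content height = 2814 / 2.480 ≈ 1134.68 px.
Black = 2814 − 1134.68 = 1679.32 px, or 839.66 per bar.

840 px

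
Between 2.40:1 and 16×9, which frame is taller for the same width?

16×9

2.4 and 16×9 = 1.778; 2.4 > 1.778. The smaller width-to-height ratio is the taller frame.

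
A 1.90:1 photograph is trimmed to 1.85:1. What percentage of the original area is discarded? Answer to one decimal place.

2.6%

1.85:1 is narrower than 1.90:1, so the crop keeps the full height and trims the width.
Fraction kept = (1.850)/(1.900) ≈ 97.37%, so 2.63% is lost.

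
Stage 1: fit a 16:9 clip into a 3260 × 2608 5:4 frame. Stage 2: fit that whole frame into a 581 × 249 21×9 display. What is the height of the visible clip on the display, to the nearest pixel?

16:9 in 3260×2608: fills the width, so the clip is 3260.00 × 1833.75.
Second fit — the 5:4 canvas into 581×249 spans the height: 311.25 × 249.00 (×0.0955 from 3260×2608).
So the clip's height is 1833.75 × 0.0955 ≈ 175.08.

175 px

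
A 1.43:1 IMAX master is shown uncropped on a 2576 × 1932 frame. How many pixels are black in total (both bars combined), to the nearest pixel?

1.43:1 IMAX (1.430) > 4×3 (1.333), so the master fills the width.
That makes the image 1801.3986 px tall (2576 / 1.430).
Black = 1932 − 1801.3986 = 130.6014 px.
That's 130.6014 × 2576 ≈ 336429 black pixels.

336429 pixels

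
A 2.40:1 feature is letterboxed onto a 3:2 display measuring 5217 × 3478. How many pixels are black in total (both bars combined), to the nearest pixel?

6804272 pixels

2.40:1 is wider than 3:2, so it spans the full width.
The feature is 5217 / 2.400 ≈ 2173.7500 px tall.
Black = 3478 − 2173.7500 = 1304.2500 px.
That's 1304.2500 × 5217 ≈ 6804272 black pixels.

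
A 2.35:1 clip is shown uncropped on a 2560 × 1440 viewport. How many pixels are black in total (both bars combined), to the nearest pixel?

897634 pixels

2.35:1 is wider than 16×9, so it spans the full width.
The clip is 2560 / 2.350 ≈ 1089.3617 px tall.
Black = 1440 − 1089.3617 = 350.6383 px.
Bar area = 350.6383 × 2560 ≈ 897634 px.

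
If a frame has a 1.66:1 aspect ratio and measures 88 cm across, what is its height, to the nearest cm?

At 1.66:1, 88 / 1.660 ≈ 53.01.

53 cm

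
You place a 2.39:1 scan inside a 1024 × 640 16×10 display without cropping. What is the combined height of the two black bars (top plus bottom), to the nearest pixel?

212 px

2.39:1 (2.390) > 16×10 (1.600), so the scan fills the width.
Content height = 1024 / 2.390 ≈ 428.45 px.
Black = 640 − 428.45 = 211.55 px.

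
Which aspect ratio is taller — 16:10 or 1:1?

1:1

16:10 = 1.6 and 1; 1.6 > 1. The smaller width-to-height ratio is the taller frame.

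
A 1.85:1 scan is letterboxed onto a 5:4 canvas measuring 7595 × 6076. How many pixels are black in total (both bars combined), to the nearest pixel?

1.85:1 is wider than 5:4, so it spans the full width.
Content height = 7595 / 1.850 ≈ 4105.4054 px.
Black = 6076 − 4105.4054 = 1970.5946 px.
That's 1970.5946 × 7595 ≈ 14966666 black pixels.

14966666 pixels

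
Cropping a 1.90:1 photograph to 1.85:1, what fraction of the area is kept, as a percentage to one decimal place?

97.4%

1.85:1 is narrower than 1.90:1, so the crop keeps the full height and trims the width.
Area ratio = (1.850)/(1.900) = 97.37% retained.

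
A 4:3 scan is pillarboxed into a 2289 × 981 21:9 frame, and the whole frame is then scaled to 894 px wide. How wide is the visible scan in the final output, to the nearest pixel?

In the 2289×981 frame the scan fills the height: width = 981 × 4/3 ≈ 1308.00 px.
Scaling 2289 → 894 is ×0.3906, so the width becomes 1308.00 × 0.3906 ≈ 510.86 px.

511 px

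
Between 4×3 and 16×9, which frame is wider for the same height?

16×9

4×3 = 1.333 and 16×9 = 1.778; 1.778 > 1.333.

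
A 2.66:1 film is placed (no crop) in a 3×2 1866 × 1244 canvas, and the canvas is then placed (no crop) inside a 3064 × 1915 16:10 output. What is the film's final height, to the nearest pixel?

Inside the 1866×1244 canvas the film is width-limited at 1866.00 × 701.50.
3×2 in 3064×1915: fills the height, so the intermediate becomes 2872.50 × 1915.00 — a scale of ×1.5394.
The film scales with it: height 701.50 × 1.5394 ≈ 1079.89.

1080 px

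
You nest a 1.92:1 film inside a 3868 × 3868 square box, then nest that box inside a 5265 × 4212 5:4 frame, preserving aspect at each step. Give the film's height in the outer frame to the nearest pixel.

1.92:1 in 3868×3868: fills the width, so the film is 3868.00 × 2014.58.
The square canvas is height-limited in 5265×4212, giving 4212.00 × 4212.00; scale factor 1.0889.
The film scales with it: height 2014.58 × 1.0889 ≈ 2193.75.

2194 px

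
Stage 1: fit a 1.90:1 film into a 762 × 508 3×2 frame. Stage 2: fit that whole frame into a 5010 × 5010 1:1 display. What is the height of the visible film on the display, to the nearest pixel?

Inside the 762×508 canvas the film is width-limited at 762.00 × 401.05.
3×2 in 5010×5010: fills the width, so the intermediate becomes 5010.00 × 3340.00 — a scale of ×6.5748.
Applying the same ×6.5748: 401.05 → 2636.84.

2637 px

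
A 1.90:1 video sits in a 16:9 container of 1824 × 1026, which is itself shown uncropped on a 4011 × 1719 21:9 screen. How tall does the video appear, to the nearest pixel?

1608 px

First fit — 1.90:1 into 1824×1026 spans the width: 1824.00 × 960.00.
16:9 in 4011×1719: fills the height, so the intermediate becomes 3056.00 × 1719.00 — a scale of ×1.6754.
Applying the same ×1.6754: 960.00 → 1608.42.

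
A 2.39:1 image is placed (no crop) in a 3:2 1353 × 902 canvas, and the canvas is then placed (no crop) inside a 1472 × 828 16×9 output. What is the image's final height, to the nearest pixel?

520 px

First fit — 2.39:1 into 1353×902 spans the width: 1353.00 × 566.11.
3:2 in 1472×828: fills the height, so the intermediate becomes 1242.00 × 828.00 — a scale of ×0.9180.
Applying the same ×0.9180: 566.11 → 519.67.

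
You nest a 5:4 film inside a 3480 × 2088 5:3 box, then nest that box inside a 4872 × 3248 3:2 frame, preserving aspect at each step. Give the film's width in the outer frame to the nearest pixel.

3654 px

First fit — 5:4 into 3480×2088 spans the height: 2610.00 × 2088.00.
Second fit — the 5:3 canvas into 4872×3248 spans the width: 4872.00 × 2923.20 (×1.4000 from 3480×2088).
Applying the same ×1.4000: 2610.00 → 3654.00.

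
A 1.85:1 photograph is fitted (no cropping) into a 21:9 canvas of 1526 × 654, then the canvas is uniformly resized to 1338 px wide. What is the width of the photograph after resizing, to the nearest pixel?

1061 px

In the 1526×654 frame the photograph fills the height: width = 654 × 1.850 ≈ 1209.90 px.
Scaling 1526 → 1338 is ×0.8768, so the width becomes 1209.90 × 0.8768 ≈ 1060.84 px.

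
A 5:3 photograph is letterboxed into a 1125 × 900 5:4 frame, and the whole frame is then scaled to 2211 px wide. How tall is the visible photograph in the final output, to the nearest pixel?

1327 px

At 1125×900 the photograph is width-limited, so height = 1125 × 3/5 ≈ 675.00 px.
Resizing to 2211 px wide multiplies everything by 1.9653: 675.00 → 1326.60 px.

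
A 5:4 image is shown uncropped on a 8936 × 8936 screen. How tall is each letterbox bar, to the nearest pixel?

894 px

5:4 is wider than square, so it spans the full width.
That makes the image 7148.80 px tall (8936 × 4/5).
8936 − 7148.80 = 1787.20 px of bars (893.60 each).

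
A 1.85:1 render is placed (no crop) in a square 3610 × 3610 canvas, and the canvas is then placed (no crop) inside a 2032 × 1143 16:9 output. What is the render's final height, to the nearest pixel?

618 px

First fit — 1.85:1 into 3610×3610 spans the width: 3610.00 × 1951.35.
Second fit — the square canvas into 2032×1143 spans the height: 1143.00 × 1143.00 (×0.3166 from 3610×3610).
So the render's height is 1951.35 × 0.3166 ≈ 617.84.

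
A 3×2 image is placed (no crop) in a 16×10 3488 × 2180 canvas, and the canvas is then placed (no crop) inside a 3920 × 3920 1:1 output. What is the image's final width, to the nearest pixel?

3675 px

3×2 in 3488×2180: fills the height, so the image is 3270.00 × 2180.00.
The 16×10 canvas is width-limited in 3920×3920, giving 3920.00 × 2450.00; scale factor 1.1239.
So the image's width is 3270.00 × 1.1239 ≈ 3675.00.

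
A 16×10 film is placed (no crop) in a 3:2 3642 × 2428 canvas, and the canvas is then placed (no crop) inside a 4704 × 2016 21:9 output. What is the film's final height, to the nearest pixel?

1890 px

16×10 in 3642×2428: fills the width, so the film is 3642.00 × 2276.25.
The 3:2 canvas is height-limited in 4704×2016, giving 3024.00 × 2016.00; scale factor 0.8303.
So the film's height is 2276.25 × 0.8303 ≈ 1890.00.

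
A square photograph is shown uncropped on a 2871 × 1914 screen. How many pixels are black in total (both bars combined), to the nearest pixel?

1831698 pixels

square (1.000) < 3×2 (1.500), so the photograph fills the height.
The photograph is 1914 × 1/1 ≈ 1914.0000 px wide.
Black = 2871 − 1914.0000 = 957.0000 px.
That's 957.0000 × 1914 ≈ 1831698 black pixels.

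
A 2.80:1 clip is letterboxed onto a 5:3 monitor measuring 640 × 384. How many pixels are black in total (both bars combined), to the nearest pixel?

2.80:1 is wider than 5:3, so it spans the full width.
The clip is 640 / 2.800 ≈ 228.5714 px tall.
Leftover height: 384 − 228.5714 = 155.4286 px.
Across the 640-px span: 155.4286 × 640 ≈ 99474 px.

99474 pixels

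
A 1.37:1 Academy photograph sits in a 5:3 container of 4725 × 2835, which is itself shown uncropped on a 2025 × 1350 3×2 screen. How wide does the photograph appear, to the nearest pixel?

Inside the 4725×2835 canvas the photograph is height-limited at 3883.95 × 2835.00.
Second fit — the 5:3 canvas into 2025×1350 spans the width: 2025.00 × 1215.00 (×0.4286 from 4725×2835).
So the photograph's width is 3883.95 × 0.4286 ≈ 1664.55.

1665 px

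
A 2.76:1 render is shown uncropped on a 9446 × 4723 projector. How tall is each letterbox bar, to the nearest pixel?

2.76:1 is wider than 2:1, so it spans the full width.
Content height = 9446 / 2.760 ≈ 3422.46 px.
Black = 4723 − 3422.46 = 1300.54 px, or 650.27 per bar.

650 px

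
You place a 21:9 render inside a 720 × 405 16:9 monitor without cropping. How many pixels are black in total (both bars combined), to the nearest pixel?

21:9 is wider than 16:9, so it spans the full width.
Content height = 720 × 9/21 ≈ 308.5714 px.
405 − 308.5714 = 96.4286 px of bars.
Across the 720-px span: 96.4286 × 720 ≈ 69429 px.

69429 pixels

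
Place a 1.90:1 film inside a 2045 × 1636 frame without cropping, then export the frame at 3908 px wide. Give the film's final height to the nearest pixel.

In the 2045×1636 frame the film fills the width: height = 2045 / 1.900 ≈ 1076.32 px.
Resizing to 3908 px wide multiplies everything by 1.9110: 1076.32 → 2056.84 px.

2057 px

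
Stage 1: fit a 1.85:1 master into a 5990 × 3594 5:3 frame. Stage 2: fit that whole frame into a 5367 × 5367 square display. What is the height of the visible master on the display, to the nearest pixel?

First fit — 1.85:1 into 5990×3594 spans the width: 5990.00 × 3237.84.
The 5:3 canvas is width-limited in 5367×5367, giving 5367.00 × 3220.20; scale factor 0.8960.
Applying the same ×0.8960: 3237.84 → 2901.08.

2901 px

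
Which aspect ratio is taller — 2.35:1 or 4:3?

4:3

2.35 and 4:3 = 1.333; 2.35 > 1.333. The smaller width-to-height ratio is the taller frame.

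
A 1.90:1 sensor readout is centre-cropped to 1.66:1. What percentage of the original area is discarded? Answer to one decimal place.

12.6%

The height stays; only width is cut (since 1.66:1 is narrower than 1.90:1).
Fraction kept = (1.660)/(1.900) ≈ 87.37%, so 12.63% is lost.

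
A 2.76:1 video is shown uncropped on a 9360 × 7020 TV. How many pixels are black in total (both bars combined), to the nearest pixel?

2.76:1 is wider than 4:3, so it spans the full width.
Content height = 9360 / 2.760 ≈ 3391.3043 px.
Black = 7020 − 3391.3043 = 3628.6957 px.
Across the 9360-px span: 3628.6957 × 9360 ≈ 33964591 px.

33964591 pixels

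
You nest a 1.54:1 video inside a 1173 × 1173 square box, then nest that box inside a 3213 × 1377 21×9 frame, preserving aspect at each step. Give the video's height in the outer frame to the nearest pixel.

894 px

1.54:1 in 1173×1173: fills the width, so the video is 1173.00 × 761.69.
Second fit — the square canvas into 3213×1377 spans the height: 1377.00 × 1377.00 (×1.1739 from 1173×1173).
So the video's height is 761.69 × 1.1739 ≈ 894.16.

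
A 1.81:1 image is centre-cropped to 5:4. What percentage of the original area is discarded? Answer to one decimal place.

Going from 1.81:1 to 5:4 means cutting width while keeping height.
(1.250)/(1.810) ≈ 0.691 of the area survives, leaving 30.94% discarded.

30.9%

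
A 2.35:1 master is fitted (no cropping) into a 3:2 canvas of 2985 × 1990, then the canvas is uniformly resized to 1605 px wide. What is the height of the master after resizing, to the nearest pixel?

683 px

Fitted into 2985×1990, the master spans the width; its height is 2985 / 2.350 ≈ 1270.21 px.
The frame scales by 1605/2985 = 0.5377; 1270.21 × 0.5377 ≈ 682.98 px.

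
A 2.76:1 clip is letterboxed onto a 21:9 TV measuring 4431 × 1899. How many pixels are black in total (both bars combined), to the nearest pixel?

1300787 pixels

Since 2.760 > 2.333, the clip is width-limited.
That makes the image 1605.4348 px tall (4431 / 2.760).
Black = 1899 − 1605.4348 = 293.5652 px.
That's 293.5652 × 4431 ≈ 1300787 black pixels.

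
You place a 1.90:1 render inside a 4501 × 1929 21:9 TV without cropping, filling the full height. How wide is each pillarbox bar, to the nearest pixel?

That makes the image 3665.10 px wide (1929 × 1.900).
4501 − 3665.10 = 835.90 px of bars (417.95 each).

418 px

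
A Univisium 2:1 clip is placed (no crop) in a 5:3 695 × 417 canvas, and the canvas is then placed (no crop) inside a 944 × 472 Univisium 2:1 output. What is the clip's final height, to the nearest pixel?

393 px

Inside the 695×417 canvas the clip is width-limited at 695.00 × 347.50.
5:3 in 944×472: fills the height, so the intermediate becomes 786.67 × 472.00 — a scale of ×1.1319.
The clip scales with it: height 347.50 × 1.1319 ≈ 393.33.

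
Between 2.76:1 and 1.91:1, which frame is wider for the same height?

2.76:1

2.76 and 1.91; 2.76 > 1.91.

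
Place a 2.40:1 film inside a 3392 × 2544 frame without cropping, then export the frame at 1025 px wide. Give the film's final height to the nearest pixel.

427 px

Fitted into 3392×2544, the film spans the width; its height is 3392 / 2.400 ≈ 1413.33 px.
Resizing to 1025 px wide multiplies everything by 0.3022: 1413.33 → 427.08 px.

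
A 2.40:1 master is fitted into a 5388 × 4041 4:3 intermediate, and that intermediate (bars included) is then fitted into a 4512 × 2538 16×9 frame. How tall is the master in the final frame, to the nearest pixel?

1410 px

Inside the 5388×4041 canvas the master is width-limited at 5388.00 × 2245.00.
4:3 in 4512×2538: fills the height, so the intermediate becomes 3384.00 × 2538.00 — a scale of ×0.6281.
Applying the same ×0.6281: 2245.00 → 1410.00.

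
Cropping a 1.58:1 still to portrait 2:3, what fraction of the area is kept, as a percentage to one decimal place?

Going from 1.58:1 to portrait 2:3 means cutting width while keeping height.
Fraction kept = (0.667)/(1.580) ≈ 42.19%.

42.2%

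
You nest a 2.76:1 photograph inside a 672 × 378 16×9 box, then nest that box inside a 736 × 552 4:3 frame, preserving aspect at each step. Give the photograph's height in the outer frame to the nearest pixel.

2.76:1 in 672×378: fills the width, so the photograph is 672.00 × 243.48.
Second fit — the 16×9 canvas into 736×552 spans the width: 736.00 × 414.00 (×1.0952 from 672×378).
So the photograph's height is 243.48 × 1.0952 ≈ 266.67.

267 px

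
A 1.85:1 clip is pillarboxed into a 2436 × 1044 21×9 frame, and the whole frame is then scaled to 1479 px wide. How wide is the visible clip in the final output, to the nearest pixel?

Fitted into 2436×1044, the clip spans the height; its width is 1044 × 1.850 ≈ 1931.40 px.
Resizing to 1479 px wide multiplies everything by 0.6071: 1931.40 → 1172.64 px.

1173 px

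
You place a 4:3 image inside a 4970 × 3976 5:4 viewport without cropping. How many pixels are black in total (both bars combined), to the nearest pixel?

4:3 (1.333) > 5:4 (1.250), so the image fills the width.
That makes the image 3727.5000 px tall (4970 × 3/4).
Leftover height: 3976 − 3727.5000 = 248.5000 px.
Across the 4970-px span: 248.5000 × 4970 ≈ 1235045 px.

1235045 pixels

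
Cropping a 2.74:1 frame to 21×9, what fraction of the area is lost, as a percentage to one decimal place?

14.8%

Going from 2.74:1 to 21×9 means cutting width while keeping height.
(2.333)/(2.740) ≈ 0.852 of the area survives, leaving 14.84% discarded.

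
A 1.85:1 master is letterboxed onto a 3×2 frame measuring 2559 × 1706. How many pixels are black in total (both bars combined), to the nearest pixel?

1.85:1 is wider than 3×2, so it spans the full width.
The master is 2559 / 1.850 ≈ 1383.2432 px tall.
Leftover height: 1706 − 1383.2432 = 322.7568 px.
That's 322.7568 × 2559 ≈ 825935 black pixels.

825935 pixels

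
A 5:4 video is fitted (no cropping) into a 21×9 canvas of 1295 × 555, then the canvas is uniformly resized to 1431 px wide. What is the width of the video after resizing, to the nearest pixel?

767 px

Fitted into 1295×555, the video spans the height; its width is 555 × 5/4 ≈ 693.75 px.
Scaling 1295 → 1431 is ×1.1050, so the width becomes 693.75 × 1.1050 ≈ 766.61 px.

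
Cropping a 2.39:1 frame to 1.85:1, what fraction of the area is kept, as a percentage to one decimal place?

77.4%

Going from 2.39:1 to 1.85:1 means cutting width while keeping height.
(1.850)/(2.390) ≈ 0.774 of the area survives.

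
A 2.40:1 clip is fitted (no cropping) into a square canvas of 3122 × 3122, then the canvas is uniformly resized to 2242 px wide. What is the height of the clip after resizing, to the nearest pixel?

934 px

In the 3122×3122 frame the clip fills the width: height = 3122 / 2.400 ≈ 1300.83 px.
The frame scales by 2242/3122 = 0.7181; 1300.83 × 0.7181 ≈ 934.17 px.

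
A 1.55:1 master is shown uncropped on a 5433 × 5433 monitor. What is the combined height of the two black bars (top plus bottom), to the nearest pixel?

1.55:1 is wider than square, so it spans the full width.
That makes the image 3505.16 px tall (5433 / 1.550).
Leftover height: 5433 − 3505.16 = 1927.84 px.

1928 px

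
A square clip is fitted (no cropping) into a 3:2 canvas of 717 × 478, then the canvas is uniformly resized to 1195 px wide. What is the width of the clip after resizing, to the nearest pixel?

797 px

At 717×478 the clip is height-limited, so width = 478 × 1/1 ≈ 478.00 px.
The frame scales by 1195/717 = 1.6667; 478.00 × 1.6667 ≈ 796.67 px.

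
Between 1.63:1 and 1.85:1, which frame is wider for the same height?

1.85:1

1.63 and 1.85; 1.85 > 1.63.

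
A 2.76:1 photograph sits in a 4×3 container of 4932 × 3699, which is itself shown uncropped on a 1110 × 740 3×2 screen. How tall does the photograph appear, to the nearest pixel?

First fit — 2.76:1 into 4932×3699 spans the width: 4932.00 × 1786.96.
Second fit — the 4×3 canvas into 1110×740 spans the height: 986.67 × 740.00 (×0.2001 from 4932×3699).
The photograph scales with it: height 1786.96 × 0.2001 ≈ 357.49.

357 px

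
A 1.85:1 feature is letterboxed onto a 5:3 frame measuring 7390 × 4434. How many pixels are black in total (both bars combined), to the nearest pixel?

3247206 pixels

Since 1.850 > 1.667, the feature is width-limited.
Content height = 7390 / 1.850 ≈ 3994.5946 px.
4434 − 3994.5946 = 439.4054 px of bars.
Bar area = 439.4054 × 7390 ≈ 3247206 px.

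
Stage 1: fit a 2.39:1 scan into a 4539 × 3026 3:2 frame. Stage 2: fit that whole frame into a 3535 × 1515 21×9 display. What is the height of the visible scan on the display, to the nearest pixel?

951 px

2.39:1 in 4539×3026: fills the width, so the scan is 4539.00 × 1899.16.
3:2 in 3535×1515: fills the height, so the intermediate becomes 2272.50 × 1515.00 — a scale of ×0.5007.
So the scan's height is 1899.16 × 0.5007 ≈ 950.84.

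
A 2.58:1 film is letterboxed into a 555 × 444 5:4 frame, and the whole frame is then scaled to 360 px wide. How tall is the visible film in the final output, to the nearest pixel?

140 px

Fitted into 555×444, the film spans the width; its height is 555 / 2.580 ≈ 215.12 px.
The frame scales by 360/555 = 0.6486; 215.12 × 0.6486 ≈ 139.53 px.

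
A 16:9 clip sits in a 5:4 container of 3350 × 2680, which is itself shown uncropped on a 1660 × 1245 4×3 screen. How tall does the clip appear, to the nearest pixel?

875 px

Inside the 3350×2680 canvas the clip is width-limited at 3350.00 × 1884.38.
Second fit — the 5:4 canvas into 1660×1245 spans the height: 1556.25 × 1245.00 (×0.4646 from 3350×2680).
Applying the same ×0.4646: 1884.38 → 875.39.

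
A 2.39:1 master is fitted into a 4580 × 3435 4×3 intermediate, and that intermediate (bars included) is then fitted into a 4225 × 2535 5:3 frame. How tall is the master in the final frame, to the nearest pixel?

1414 px

First fit — 2.39:1 into 4580×3435 spans the width: 4580.00 × 1916.32.
The 4×3 canvas is height-limited in 4225×2535, giving 3380.00 × 2535.00; scale factor 0.7380.
Applying the same ×0.7380: 1916.32 → 1414.23.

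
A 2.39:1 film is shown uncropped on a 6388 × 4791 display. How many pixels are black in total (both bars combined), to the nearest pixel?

13531040 pixels

Since 2.390 > 1.333, the film is width-limited.
The film is 6388 / 2.390 ≈ 2672.8033 px tall.
4791 − 2672.8033 = 2118.1967 px of bars.
That's 2118.1967 × 6388 ≈ 13531040 black pixels.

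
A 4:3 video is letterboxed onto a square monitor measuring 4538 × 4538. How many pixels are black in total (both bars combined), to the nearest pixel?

5148361 pixels

4:3 is wider than square, so it spans the full width.
The video is 4538 × 3/4 ≈ 3403.5000 px tall.
Leftover height: 4538 − 3403.5000 = 1134.5000 px.
Bar area = 1134.5000 × 4538 ≈ 5148361 px.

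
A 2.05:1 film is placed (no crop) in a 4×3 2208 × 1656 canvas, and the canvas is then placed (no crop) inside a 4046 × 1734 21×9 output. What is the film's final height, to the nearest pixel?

1128 px

First fit — 2.05:1 into 2208×1656 spans the width: 2208.00 × 1077.07.
Second fit — the 4×3 canvas into 4046×1734 spans the height: 2312.00 × 1734.00 (×1.0471 from 2208×1656).
The film scales with it: height 1077.07 × 1.0471 ≈ 1127.80.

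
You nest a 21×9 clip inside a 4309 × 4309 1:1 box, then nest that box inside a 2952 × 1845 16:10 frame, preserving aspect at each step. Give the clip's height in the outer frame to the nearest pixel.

21×9 in 4309×4309: fills the width, so the clip is 4309.00 × 1846.71.
Second fit — the 1:1 canvas into 2952×1845 spans the height: 1845.00 × 1845.00 (×0.4282 from 4309×4309).
The clip scales with it: height 1846.71 × 0.4282 ≈ 790.71.

791 px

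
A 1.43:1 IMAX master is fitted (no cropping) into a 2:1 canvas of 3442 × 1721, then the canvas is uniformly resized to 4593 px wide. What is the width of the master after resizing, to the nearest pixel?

At 3442×1721 the master is height-limited, so width = 1721 × 1.430 ≈ 2461.03 px.
Resizing to 4593 px wide multiplies everything by 1.3344: 2461.03 → 3283.99 px.

3284 px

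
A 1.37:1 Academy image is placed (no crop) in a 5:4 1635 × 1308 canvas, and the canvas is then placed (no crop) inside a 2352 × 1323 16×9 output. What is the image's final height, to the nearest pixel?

1207 px

1.37:1 Academy in 1635×1308: fills the width, so the image is 1635.00 × 1193.43.
The 5:4 canvas is height-limited in 2352×1323, giving 1653.75 × 1323.00; scale factor 1.0115.
So the image's height is 1193.43 × 1.0115 ≈ 1207.12.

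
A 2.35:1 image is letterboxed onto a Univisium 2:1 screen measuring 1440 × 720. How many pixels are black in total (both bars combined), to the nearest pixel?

154417 pixels

2.35:1 is wider than Univisium 2:1, so it spans the full width.
Content height = 1440 / 2.350 ≈ 612.7660 px.
Black = 720 − 612.7660 = 107.2340 px.
Bar area = 107.2340 × 1440 ≈ 154417 px.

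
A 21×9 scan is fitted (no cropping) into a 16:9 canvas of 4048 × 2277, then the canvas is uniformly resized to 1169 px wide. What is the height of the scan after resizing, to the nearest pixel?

In the 4048×2277 frame the scan fills the width: height = 4048 × 9/21 ≈ 1734.86 px.
Resizing to 1169 px wide multiplies everything by 0.2888: 1734.86 → 501.00 px.

501 px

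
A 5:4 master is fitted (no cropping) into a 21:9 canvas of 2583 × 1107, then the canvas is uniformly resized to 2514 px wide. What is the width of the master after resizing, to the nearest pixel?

1347 px

In the 2583×1107 frame the master fills the height: width = 1107 × 5/4 ≈ 1383.75 px.
Resizing to 2514 px wide multiplies everything by 0.9733: 1383.75 → 1346.79 px.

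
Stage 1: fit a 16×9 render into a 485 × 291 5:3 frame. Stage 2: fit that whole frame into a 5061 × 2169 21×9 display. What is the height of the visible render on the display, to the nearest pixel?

2033 px

16×9 in 485×291: fills the width, so the render is 485.00 × 272.81.
5:3 in 5061×2169: fills the height, so the intermediate becomes 3615.00 × 2169.00 — a scale of ×7.4536.
So the render's height is 272.81 × 7.4536 ≈ 2033.44.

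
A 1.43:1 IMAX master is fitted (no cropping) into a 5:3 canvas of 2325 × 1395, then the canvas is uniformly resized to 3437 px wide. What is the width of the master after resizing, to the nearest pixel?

Fitted into 2325×1395, the master spans the height; its width is 1395 × 1.430 ≈ 1994.85 px.
Scaling 2325 → 3437 is ×1.4783, so the width becomes 1994.85 × 1.4783 ≈ 2948.95 px.

2949 px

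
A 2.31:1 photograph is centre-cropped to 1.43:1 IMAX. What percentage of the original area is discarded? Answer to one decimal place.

38.1%

The height stays; only width is cut (since 1.43:1 IMAX is narrower than 2.31:1).
Area ratio = (1.430)/(2.310) = 61.90%; the remaining 38.10% is cropped out.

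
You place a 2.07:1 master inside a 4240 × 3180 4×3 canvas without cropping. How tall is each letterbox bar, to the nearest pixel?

566 px

2.07:1 (2.070) > 4×3 (1.333), so the master fills the width.
The master is 4240 / 2.070 ≈ 2048.31 px tall.
Black = 3180 − 2048.31 = 1131.69 px, or 565.85 per bar.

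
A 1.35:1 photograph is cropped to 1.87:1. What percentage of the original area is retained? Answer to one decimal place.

72.2%

1.87:1 is wider than 1.35:1, so the crop keeps the full width and trims the height.
Fraction kept = (1.350)/(1.870) ≈ 72.19%.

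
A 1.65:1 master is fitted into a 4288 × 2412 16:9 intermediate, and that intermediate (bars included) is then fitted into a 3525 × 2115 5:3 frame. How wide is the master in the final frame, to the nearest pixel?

Inside the 4288×2412 canvas the master is height-limited at 3979.80 × 2412.00.
16:9 in 3525×2115: fills the width, so the intermediate becomes 3525.00 × 1982.81 — a scale of ×0.8221.
The master scales with it: width 3979.80 × 0.8221 ≈ 3271.64.

3272 px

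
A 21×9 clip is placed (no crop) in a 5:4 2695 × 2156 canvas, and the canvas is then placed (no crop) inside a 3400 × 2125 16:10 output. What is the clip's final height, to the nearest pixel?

Inside the 2695×2156 canvas the clip is width-limited at 2695.00 × 1155.00.
Second fit — the 5:4 canvas into 3400×2125 spans the height: 2656.25 × 2125.00 (×0.9856 from 2695×2156).
Applying the same ×0.9856: 1155.00 → 1138.39.

1138 px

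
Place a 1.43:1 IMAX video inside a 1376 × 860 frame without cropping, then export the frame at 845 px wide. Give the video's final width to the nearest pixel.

At 1376×860 the video is height-limited, so width = 860 × 1.430 ≈ 1229.80 px.
The frame scales by 845/1376 = 0.6141; 1229.80 × 0.6141 ≈ 755.22 px.

755 px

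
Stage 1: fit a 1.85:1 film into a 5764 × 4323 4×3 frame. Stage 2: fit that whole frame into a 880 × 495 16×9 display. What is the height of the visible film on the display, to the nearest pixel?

First fit — 1.85:1 into 5764×4323 spans the width: 5764.00 × 3115.68.
Second fit — the 4×3 canvas into 880×495 spans the height: 660.00 × 495.00 (×0.1145 from 5764×4323).
The film scales with it: height 3115.68 × 0.1145 ≈ 356.76.

357 px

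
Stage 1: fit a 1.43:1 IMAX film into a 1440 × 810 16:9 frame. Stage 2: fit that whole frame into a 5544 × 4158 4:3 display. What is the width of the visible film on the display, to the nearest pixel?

1.43:1 IMAX in 1440×810: fills the height, so the film is 1158.30 × 810.00.
The 16:9 canvas is width-limited in 5544×4158, giving 5544.00 × 3118.50; scale factor 3.8500.
So the film's width is 1158.30 × 3.8500 ≈ 4459.45.

4459 px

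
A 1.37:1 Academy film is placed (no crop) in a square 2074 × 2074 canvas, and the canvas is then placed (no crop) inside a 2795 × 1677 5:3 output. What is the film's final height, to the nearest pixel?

1224 px

1.37:1 Academy in 2074×2074: fills the width, so the film is 2074.00 × 1513.87.
Second fit — the square canvas into 2795×1677 spans the height: 1677.00 × 1677.00 (×0.8086 from 2074×2074).
Applying the same ×0.8086: 1513.87 → 1224.09.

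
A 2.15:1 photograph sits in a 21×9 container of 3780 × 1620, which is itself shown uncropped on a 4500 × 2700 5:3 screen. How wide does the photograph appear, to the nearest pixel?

2.15:1 in 3780×1620: fills the height, so the photograph is 3483.00 × 1620.00.
Second fit — the 21×9 canvas into 4500×2700 spans the width: 4500.00 × 1928.57 (×1.1905 from 3780×1620).
Applying the same ×1.1905: 3483.00 → 4146.43.

4146 px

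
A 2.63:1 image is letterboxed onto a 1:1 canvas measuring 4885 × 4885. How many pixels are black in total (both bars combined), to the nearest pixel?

Since 2.630 > 1.000, the image is width-limited.
Content height = 4885 / 2.630 ≈ 1857.4144 px.
4885 − 1857.4144 = 3027.5856 px of bars.
That's 3027.5856 × 4885 ≈ 14789755 black pixels.

14789755 pixels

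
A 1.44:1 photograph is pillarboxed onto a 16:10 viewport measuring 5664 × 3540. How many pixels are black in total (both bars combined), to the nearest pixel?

1.44:1 (1.440) < 16:10 (1.600), so the photograph fills the height.
That makes the image 5097.6000 px wide (3540 × 1.440).
Leftover width: 5664 − 5097.6000 = 566.4000 px.
Across the 3540-px span: 566.4000 × 3540 ≈ 2005056 px.

2005056 pixels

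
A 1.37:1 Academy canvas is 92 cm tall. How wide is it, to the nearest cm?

126 cm

At 1.37:1 Academy, 92 × 1.370 ≈ 126.04.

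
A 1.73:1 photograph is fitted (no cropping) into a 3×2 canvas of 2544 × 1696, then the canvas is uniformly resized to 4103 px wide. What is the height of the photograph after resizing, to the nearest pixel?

In the 2544×1696 frame the photograph fills the width: height = 2544 / 1.730 ≈ 1470.52 px.
Resizing to 4103 px wide multiplies everything by 1.6128: 1470.52 → 2371.68 px.

2372 px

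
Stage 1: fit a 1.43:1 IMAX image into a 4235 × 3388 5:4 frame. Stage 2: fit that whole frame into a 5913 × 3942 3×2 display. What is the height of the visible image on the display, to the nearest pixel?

Inside the 4235×3388 canvas the image is width-limited at 4235.00 × 2961.54.
5:4 in 5913×3942: fills the height, so the intermediate becomes 4927.50 × 3942.00 — a scale of ×1.1635.
Applying the same ×1.1635: 2961.54 → 3445.80.

3446 px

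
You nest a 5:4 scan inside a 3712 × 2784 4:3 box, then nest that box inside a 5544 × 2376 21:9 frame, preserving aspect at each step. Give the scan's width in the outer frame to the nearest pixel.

First fit — 5:4 into 3712×2784 spans the height: 3480.00 × 2784.00.
4:3 in 5544×2376: fills the height, so the intermediate becomes 3168.00 × 2376.00 — a scale of ×0.8534.
So the scan's width is 3480.00 × 0.8534 ≈ 2970.00.

2970 px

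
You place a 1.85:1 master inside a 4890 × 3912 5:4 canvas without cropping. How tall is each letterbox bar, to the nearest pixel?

634 px

1.85:1 (1.850) > 5:4 (1.250), so the master fills the width.
The master is 4890 / 1.850 ≈ 2643.24 px tall.
3912 − 2643.24 = 1268.76 px of bars (634.38 each).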